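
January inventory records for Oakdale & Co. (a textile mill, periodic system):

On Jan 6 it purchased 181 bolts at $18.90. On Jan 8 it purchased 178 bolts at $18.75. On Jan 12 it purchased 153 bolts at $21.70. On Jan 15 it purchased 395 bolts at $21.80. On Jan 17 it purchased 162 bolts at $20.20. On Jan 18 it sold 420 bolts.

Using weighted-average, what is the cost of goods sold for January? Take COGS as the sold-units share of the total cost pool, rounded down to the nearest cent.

Jan 18, sell 420: 420/1069 × $21,961.90 → $8,628.62
Ending inventory (cost pool remaining) = $13,333.28

COGS = $8,628.62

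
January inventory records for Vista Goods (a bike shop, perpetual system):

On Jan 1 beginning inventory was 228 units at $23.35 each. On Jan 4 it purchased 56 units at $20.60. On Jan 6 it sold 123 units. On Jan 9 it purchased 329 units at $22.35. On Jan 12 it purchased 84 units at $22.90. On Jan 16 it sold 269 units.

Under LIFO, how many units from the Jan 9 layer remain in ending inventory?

144

Jan 6, 123 sold [LIFO — newest first]: 56 @ $20.60 + 67 @ $23.35 = $2,718.05
Jan 16, 269 sold [LIFO — newest first]: 84 @ $22.90 + 185 @ $22.35 = $6,058.35
Total COGS = $2,718.05 + $6,058.35 = $8,776.40
Ending inventory: 161 @ $23.35 + 144 @ $22.35 = $6,977.75
Check: goods available $15,754.15 = COGS $8,776.40 + ending $6,977.75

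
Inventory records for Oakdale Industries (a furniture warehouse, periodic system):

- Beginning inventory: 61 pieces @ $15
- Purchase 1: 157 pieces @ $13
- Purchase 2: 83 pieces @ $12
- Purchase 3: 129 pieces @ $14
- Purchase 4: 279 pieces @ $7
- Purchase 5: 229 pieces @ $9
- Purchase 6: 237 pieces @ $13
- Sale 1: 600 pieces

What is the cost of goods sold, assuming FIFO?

COGS = $6,948

Sale 1 (600) [FIFO — oldest first]: 61 @ $15 + 157 @ $13 + 83 @ $12 + 129 @ $14 + 170 @ $7 = $6,948
Ending inventory: 109 @ $7 + 229 @ $9 + 237 @ $13 = $5,905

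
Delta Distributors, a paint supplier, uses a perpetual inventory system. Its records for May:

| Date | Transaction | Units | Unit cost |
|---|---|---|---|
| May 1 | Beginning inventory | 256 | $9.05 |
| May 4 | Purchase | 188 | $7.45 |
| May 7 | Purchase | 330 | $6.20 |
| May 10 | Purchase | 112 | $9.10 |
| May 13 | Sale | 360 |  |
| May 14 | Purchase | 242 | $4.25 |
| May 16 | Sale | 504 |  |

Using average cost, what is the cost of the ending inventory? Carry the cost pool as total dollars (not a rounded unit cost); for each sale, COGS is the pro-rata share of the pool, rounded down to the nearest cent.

After May 1: 256 on hand, pool $2,316.80 (≈ $9.0500 each)
After May 4: 444 on hand, pool $3,717.40 (≈ $8.3725 each)
After May 7: 774 on hand, pool $5,763.40 (≈ $7.4463 each)
After May 10: 886 on hand, pool $6,782.60 (≈ $7.6553 each)
May 13, sell 360: 360/886 × $6,782.60 → $2,755.90
After May 14: 768 on hand, pool $5,055.20 (≈ $6.5823 each)
May 16, sell 504: 504/768 × $5,055.20 → $3,317.47
Total COGS = $2,755.90 + $3,317.47 = $6,073.37
Ending inventory (cost pool remaining) = $1,737.73

Ending inventory = $1,737.73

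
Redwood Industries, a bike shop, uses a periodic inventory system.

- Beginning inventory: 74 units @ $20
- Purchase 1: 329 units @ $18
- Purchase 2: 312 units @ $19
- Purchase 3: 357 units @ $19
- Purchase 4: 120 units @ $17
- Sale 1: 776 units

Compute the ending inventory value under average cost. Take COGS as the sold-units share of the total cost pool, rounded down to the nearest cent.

Ending inventory = $7,731.25

Sale 1, sell 776: 776/1192 × $22,153.00 → $14,421.75
Ending inventory (cost pool remaining) = $7,731.25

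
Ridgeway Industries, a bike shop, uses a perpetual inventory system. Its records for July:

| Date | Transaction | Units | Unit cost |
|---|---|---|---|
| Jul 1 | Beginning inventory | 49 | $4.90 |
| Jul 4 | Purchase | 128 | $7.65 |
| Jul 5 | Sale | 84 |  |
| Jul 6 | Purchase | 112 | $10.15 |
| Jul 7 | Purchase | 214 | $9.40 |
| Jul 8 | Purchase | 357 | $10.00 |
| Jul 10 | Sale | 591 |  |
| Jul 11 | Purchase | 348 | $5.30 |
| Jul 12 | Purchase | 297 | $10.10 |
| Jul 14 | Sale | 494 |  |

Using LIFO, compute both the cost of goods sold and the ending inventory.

COGS = $10,471.00; ending inventory = $2,310.80

Jul 5, 84 sold [LIFO — newest first]: 84 @ $7.65 = $642.60
Jul 10, 591 sold [LIFO — newest first]: 357 @ $10.00 + 214 @ $9.40 + 20 @ $10.15 = $5,784.60
Jul 14, 494 sold [LIFO — newest first]: 297 @ $10.10 + 197 @ $5.30 = $4,043.80
Total COGS = $642.60 + $5,784.60 + $4,043.80 = $10,471.00
Ending inventory: 49 @ $4.90 + 44 @ $7.65 + 92 @ $10.15 + 151 @ $5.30 = $2,310.80
Check: goods available $12,781.80 = COGS $10,471.00 + ending $2,310.80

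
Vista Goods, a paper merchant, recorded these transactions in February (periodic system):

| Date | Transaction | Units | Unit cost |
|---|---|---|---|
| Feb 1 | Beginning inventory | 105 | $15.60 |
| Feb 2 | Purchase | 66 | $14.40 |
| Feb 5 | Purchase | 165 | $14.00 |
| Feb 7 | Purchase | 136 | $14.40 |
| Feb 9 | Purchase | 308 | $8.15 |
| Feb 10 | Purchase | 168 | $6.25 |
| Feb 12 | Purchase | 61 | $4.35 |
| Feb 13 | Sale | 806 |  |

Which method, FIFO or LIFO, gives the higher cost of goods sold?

FIFO

FIFO COGS: 105 @ $15.60 + 66 @ $14.40 + 165 @ $14.00 + 136 @ $14.40 + 308 @ $8.15 + 26 @ $6.25 = $9,529.50
LIFO COGS: 61 @ $4.35 + 168 @ $6.25 + 308 @ $8.15 + 136 @ $14.40 + 133 @ $14.00 = $7,645.95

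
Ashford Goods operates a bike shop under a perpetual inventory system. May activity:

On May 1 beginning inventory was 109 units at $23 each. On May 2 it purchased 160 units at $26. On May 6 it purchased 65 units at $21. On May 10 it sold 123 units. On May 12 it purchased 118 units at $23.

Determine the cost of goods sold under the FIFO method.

May 10, 123 sold [FIFO — oldest first]: 109 @ $23 + 14 @ $26 = $2,871
Ending inventory: 146 @ $26 + 65 @ $21 + 118 @ $23 = $7,875

COGS = $2,871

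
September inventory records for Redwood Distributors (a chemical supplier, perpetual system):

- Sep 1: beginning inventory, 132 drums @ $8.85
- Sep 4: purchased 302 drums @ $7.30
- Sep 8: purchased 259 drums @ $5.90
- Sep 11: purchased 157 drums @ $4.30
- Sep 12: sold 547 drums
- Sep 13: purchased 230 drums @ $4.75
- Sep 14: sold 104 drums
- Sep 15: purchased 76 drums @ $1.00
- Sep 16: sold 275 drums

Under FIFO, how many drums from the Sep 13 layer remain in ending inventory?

154

Sep 12, 547 sold [FIFO — oldest first]: 132 @ $8.85 + 302 @ $7.30 + 113 @ $5.90 = $4,039.50
Sep 14, 104 sold [FIFO — oldest first]: 104 @ $5.90 = $613.60
Sep 16, 275 sold [FIFO — oldest first]: 42 @ $5.90 + 157 @ $4.30 + 76 @ $4.75 = $1,283.90
Total COGS = $4,039.50 + $613.60 + $1,283.90 = $5,937.00
Ending inventory: 154 @ $4.75 + 76 @ $1.00 = $807.50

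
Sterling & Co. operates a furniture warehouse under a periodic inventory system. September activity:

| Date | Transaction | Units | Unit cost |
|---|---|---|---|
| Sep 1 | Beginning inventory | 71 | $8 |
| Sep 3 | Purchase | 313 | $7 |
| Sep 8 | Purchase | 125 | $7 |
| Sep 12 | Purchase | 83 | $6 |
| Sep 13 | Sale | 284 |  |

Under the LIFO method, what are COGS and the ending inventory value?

Sep 13, 284 sold [LIFO — newest first]: 83 @ $6 + 125 @ $7 + 76 @ $7 = $1,905
Ending inventory: 71 @ $8 + 237 @ $7 = $2,227

COGS = $1,905; ending inventory = $2,227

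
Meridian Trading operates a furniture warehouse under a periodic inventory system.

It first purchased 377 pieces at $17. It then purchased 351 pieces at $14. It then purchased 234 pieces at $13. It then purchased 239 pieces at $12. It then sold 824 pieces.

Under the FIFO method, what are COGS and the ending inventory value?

Sale 1 (824) [FIFO — oldest first]: 377 @ $17 + 351 @ $14 + 96 @ $13 = $12,571
Ending inventory: 138 @ $13 + 239 @ $12 = $4,662

COGS = $12,571; ending inventory = $4,662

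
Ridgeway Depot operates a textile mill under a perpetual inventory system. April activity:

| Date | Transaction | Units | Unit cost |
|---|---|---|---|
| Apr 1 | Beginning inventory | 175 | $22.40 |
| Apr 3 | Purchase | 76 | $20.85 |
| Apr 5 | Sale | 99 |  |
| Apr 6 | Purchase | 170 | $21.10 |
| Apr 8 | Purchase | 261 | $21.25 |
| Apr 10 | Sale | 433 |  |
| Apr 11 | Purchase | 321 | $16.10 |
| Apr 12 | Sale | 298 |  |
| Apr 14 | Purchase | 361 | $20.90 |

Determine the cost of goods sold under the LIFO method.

COGS = $16,075.65

Apr 5, 99 sold [LIFO — newest first]: 76 @ $20.85 + 23 @ $22.40 = $2,099.80
Apr 10, 433 sold [LIFO — newest first]: 261 @ $21.25 + 170 @ $21.10 + 2 @ $22.40 = $9,178.05
Apr 12, 298 sold [LIFO — newest first]: 298 @ $16.10 = $4,797.80
Total COGS = $2,099.80 + $9,178.05 + $4,797.80 = $16,075.65
Ending inventory: 150 @ $22.40 + 23 @ $16.10 + 361 @ $20.90 = $11,275.20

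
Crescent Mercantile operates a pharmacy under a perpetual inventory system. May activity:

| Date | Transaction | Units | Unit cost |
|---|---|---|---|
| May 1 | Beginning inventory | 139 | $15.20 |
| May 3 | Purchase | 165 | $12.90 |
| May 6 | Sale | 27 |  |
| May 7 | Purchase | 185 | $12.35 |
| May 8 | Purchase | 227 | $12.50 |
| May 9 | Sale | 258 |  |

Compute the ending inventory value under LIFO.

May 6, 27 sold [LIFO — newest first]: 27 @ $12.90 = $348.30
May 9, 258 sold [LIFO — newest first]: 227 @ $12.50 + 31 @ $12.35 = $3,220.35
Total COGS = $348.30 + $3,220.35 = $3,568.65
Ending inventory: 139 @ $15.20 + 138 @ $12.90 + 154 @ $12.35 = $5,794.90
Check: goods available $9,363.55 = COGS $3,568.65 + ending $5,794.90

Ending inventory = $5,794.90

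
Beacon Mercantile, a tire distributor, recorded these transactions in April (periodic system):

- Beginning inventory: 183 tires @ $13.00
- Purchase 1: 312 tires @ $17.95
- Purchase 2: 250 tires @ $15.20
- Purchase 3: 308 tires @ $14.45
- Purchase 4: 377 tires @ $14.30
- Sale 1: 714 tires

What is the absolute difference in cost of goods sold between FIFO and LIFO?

$1,025.70

FIFO COGS: 183 @ $13.00 + 312 @ $17.95 + 219 @ $15.20 = $11,308.20
LIFO COGS: 377 @ $14.30 + 308 @ $14.45 + 29 @ $15.20 = $10,282.50
Difference = |$11,308.20 − $10,282.50| = $1,025.70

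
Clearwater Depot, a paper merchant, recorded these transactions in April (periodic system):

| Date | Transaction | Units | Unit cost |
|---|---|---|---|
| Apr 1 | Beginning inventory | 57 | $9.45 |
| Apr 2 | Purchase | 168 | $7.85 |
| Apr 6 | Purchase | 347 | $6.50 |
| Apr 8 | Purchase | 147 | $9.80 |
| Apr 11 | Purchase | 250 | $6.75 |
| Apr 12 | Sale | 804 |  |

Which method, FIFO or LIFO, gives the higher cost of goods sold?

FIFO COGS: 57 @ $9.45 + 168 @ $7.85 + 347 @ $6.50 + 147 @ $9.80 + 85 @ $6.75 = $6,127.30
LIFO COGS: 250 @ $6.75 + 147 @ $9.80 + 347 @ $6.50 + 60 @ $7.85 = $5,854.60

FIFO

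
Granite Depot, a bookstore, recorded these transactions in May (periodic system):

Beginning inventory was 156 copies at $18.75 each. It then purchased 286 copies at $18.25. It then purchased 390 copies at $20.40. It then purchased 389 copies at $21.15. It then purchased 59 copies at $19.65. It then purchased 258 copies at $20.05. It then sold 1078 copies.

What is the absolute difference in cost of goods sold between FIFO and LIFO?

$845.00

FIFO COGS: 156 @ $18.75 + 286 @ $18.25 + 390 @ $20.40 + 246 @ $21.15 = $21,303.40
LIFO COGS: 258 @ $20.05 + 59 @ $19.65 + 389 @ $21.15 + 372 @ $20.40 = $22,148.40
Difference = |$21,303.40 − $22,148.40| = $845.00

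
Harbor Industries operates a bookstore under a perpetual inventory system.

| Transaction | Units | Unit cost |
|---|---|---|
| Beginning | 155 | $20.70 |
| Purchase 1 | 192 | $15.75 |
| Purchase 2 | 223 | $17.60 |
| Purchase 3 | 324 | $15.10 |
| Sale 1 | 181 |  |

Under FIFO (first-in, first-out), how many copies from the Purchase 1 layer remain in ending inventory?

Sale 1 (181) [FIFO — oldest first]: 155 @ $20.70 + 26 @ $15.75 = $3,618.00
Ending inventory: 166 @ $15.75 + 223 @ $17.60 + 324 @ $15.10 = $11,431.70
Check: goods available $15,049.70 = COGS $3,618.00 + ending $11,431.70

166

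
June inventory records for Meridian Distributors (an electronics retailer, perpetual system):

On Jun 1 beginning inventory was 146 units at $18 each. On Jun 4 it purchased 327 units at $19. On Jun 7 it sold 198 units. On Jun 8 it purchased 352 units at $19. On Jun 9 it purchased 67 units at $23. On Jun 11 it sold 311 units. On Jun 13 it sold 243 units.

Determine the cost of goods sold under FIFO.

Jun 7, 198 sold [FIFO — oldest first]: 146 @ $18 + 52 @ $19 = $3,616
Jun 11, 311 sold [FIFO — oldest first]: 275 @ $19 + 36 @ $19 = $5,909
Jun 13, 243 sold [FIFO — oldest first]: 243 @ $19 = $4,617
Total COGS = $3,616 + $5,909 + $4,617 = $14,142
Ending inventory: 73 @ $19 + 67 @ $23 = $2,928
Check: goods available $17,070 = COGS $14,142 + ending $2,928

COGS = $14,142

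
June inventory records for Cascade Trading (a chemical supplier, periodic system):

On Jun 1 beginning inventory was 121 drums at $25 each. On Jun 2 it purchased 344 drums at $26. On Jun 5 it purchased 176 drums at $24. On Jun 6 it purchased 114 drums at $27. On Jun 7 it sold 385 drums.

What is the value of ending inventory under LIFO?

Ending inventory = $9,499

Jun 7, 385 sold [LIFO — newest first]: 114 @ $27 + 176 @ $24 + 95 @ $26 = $9,772
Ending inventory: 121 @ $25 + 249 @ $26 = $9,499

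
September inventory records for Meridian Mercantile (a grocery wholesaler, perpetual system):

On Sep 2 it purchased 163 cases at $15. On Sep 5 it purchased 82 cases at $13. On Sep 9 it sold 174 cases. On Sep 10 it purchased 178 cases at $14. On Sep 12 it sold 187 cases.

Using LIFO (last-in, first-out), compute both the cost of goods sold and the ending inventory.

Sep 9, 174 sold [LIFO — newest first]: 82 @ $13 + 92 @ $15 = $2,446
Sep 12, 187 sold [LIFO — newest first]: 178 @ $14 + 9 @ $15 = $2,627
Total COGS = $2,446 + $2,627 = $5,073
Ending inventory: 62 @ $15 = $930
Check: goods available $6,003 = COGS $5,073 + ending $930

COGS = $5,073; ending inventory = $930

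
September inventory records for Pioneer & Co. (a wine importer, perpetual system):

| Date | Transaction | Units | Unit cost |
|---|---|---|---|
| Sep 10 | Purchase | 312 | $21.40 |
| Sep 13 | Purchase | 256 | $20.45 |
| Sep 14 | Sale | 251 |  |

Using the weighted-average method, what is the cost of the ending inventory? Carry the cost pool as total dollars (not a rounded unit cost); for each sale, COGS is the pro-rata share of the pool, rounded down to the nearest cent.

Ending inventory = $6,648.08

After Sep 10: 312 on hand, pool $6,676.80 (≈ $21.4000 each)
After Sep 13: 568 on hand, pool $11,912.00 (≈ $20.9718 each)
Sep 14, sell 251: 251/568 × $11,912.00 → $5,263.92
Ending inventory (cost pool remaining) = $6,648.08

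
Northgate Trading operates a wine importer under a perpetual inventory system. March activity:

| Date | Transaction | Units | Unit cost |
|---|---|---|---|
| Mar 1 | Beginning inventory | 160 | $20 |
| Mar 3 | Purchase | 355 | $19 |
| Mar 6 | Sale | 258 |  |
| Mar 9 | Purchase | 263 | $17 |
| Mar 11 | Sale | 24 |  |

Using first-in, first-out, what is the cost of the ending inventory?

Ending inventory = $8,898

Mar 6, 258 sold [FIFO — oldest first]: 160 @ $20 + 98 @ $19 = $5,062
Mar 11, 24 sold [FIFO — oldest first]: 24 @ $19 = $456
Total COGS = $5,062 + $456 = $5,518
Ending inventory: 233 @ $19 + 263 @ $17 = $8,898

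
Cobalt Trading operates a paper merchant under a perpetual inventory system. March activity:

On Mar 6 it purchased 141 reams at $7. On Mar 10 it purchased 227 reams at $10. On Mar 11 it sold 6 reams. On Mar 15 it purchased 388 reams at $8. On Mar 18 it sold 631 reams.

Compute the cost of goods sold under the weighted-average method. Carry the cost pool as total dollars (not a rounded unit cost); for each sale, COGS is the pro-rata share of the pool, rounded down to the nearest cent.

After Mar 6: 141 on hand, pool $987.00 (≈ $7.0000 each)
After Mar 10: 368 on hand, pool $3,257.00 (≈ $8.8505 each)
Mar 11, sell 6: 6/368 × $3,257.00 → $53.10
After Mar 15: 750 on hand, pool $6,307.90 (≈ $8.4105 each)
Mar 18, sell 631: 631/750 × $6,307.90 → $5,307.04
Total COGS = $53.10 + $5,307.04 = $5,360.14
Ending inventory (cost pool remaining) = $1,000.86

COGS = $5,360.14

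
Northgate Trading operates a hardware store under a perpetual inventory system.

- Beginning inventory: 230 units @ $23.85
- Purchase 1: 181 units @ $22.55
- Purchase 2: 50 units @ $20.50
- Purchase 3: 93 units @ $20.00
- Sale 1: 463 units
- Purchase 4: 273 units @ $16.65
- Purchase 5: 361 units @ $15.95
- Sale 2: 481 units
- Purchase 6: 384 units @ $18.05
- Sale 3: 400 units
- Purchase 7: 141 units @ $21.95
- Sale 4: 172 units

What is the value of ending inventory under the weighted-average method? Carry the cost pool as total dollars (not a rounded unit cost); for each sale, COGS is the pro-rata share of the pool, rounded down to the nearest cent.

Ending inventory = $3,801.33

After Beginning: 230 on hand, pool $5,485.50 (≈ $23.8500 each)
After Purchase 1: 411 on hand, pool $9,567.05 (≈ $23.2775 each)
After Purchase 2: 461 on hand, pool $10,592.05 (≈ $22.9762 each)
After Purchase 3: 554 on hand, pool $12,452.05 (≈ $22.4766 each)
Sale 1, sell 463: 463/554 × $12,452.05 → $10,406.67
After Purchase 4: 364 on hand, pool $6,590.83 (≈ $18.1067 each)
After Purchase 5: 725 on hand, pool $12,348.78 (≈ $17.0328 each)
Sale 2, sell 481: 481/725 × $12,348.78 → $8,192.77
After Purchase 6: 628 on hand, pool $11,087.21 (≈ $17.6548 each)
Sale 3, sell 400: 400/628 × $11,087.21 → $7,061.91
After Purchase 7: 369 on hand, pool $7,120.25 (≈ $19.2961 each)
Sale 4, sell 172: 172/369 × $7,120.25 → $3,318.92
Total COGS = $10,406.67 + $8,192.77 + $7,061.91 + $3,318.92 = $28,980.27
Ending inventory (cost pool remaining) = $3,801.33
Check: goods available $32,781.60 = COGS $28,980.27 + ending $3,801.33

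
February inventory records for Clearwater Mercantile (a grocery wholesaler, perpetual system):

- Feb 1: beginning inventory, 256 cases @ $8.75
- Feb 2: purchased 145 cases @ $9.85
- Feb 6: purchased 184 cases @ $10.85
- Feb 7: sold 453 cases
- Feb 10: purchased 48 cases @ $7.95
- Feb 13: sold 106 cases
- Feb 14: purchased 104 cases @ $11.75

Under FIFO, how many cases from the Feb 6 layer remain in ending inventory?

26

Feb 7, 453 sold [FIFO — oldest first]: 256 @ $8.75 + 145 @ $9.85 + 52 @ $10.85 = $4,232.45
Feb 13, 106 sold [FIFO — oldest first]: 106 @ $10.85 = $1,150.10
Total COGS = $4,232.45 + $1,150.10 = $5,382.55
Ending inventory: 26 @ $10.85 + 48 @ $7.95 + 104 @ $11.75 = $1,885.70
Check: goods available $7,268.25 = COGS $5,382.55 + ending $1,885.70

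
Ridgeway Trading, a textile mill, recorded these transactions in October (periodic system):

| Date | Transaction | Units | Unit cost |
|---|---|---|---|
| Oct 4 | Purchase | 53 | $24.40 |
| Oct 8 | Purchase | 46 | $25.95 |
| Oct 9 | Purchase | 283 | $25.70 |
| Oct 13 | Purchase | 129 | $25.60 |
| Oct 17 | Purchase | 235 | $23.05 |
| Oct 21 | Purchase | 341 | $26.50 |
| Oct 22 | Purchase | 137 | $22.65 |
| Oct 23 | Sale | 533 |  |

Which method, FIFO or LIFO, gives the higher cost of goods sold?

FIFO

FIFO COGS: 53 @ $24.40 + 46 @ $25.95 + 283 @ $25.70 + 129 @ $25.60 + 22 @ $23.05 = $13,569.50
LIFO COGS: 137 @ $22.65 + 341 @ $26.50 + 55 @ $23.05 = $13,407.30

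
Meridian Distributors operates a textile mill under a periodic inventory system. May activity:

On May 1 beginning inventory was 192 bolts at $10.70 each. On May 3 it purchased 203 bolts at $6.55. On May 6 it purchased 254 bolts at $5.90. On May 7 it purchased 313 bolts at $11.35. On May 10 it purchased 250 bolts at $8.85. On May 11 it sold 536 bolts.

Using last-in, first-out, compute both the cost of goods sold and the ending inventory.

May 11, 536 sold [LIFO — newest first]: 250 @ $8.85 + 286 @ $11.35 = $5,458.60
Ending inventory: 192 @ $10.70 + 203 @ $6.55 + 254 @ $5.90 + 27 @ $11.35 = $5,189.10
Check: goods available $10,647.70 = COGS $5,458.60 + ending $5,189.10

COGS = $5,458.60; ending inventory = $5,189.10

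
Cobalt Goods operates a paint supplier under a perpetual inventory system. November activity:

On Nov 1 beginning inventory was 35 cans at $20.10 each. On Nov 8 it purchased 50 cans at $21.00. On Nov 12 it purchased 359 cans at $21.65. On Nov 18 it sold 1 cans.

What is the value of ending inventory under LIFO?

Nov 18, 1 sold [LIFO — newest first]: 1 @ $21.65 = $21.65
Ending inventory: 35 @ $20.10 + 50 @ $21.00 + 358 @ $21.65 = $9,504.20
Check: goods available $9,525.85 = COGS $21.65 + ending $9,504.20

Ending inventory = $9,504.20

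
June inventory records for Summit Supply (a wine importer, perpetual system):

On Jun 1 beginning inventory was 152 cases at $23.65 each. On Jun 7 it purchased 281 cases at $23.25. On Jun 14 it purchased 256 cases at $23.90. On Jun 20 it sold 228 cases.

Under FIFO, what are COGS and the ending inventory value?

Jun 20, 228 sold [FIFO — oldest first]: 152 @ $23.65 + 76 @ $23.25 = $5,361.80
Ending inventory: 205 @ $23.25 + 256 @ $23.90 = $10,884.65

COGS = $5,361.80; ending inventory = $10,884.65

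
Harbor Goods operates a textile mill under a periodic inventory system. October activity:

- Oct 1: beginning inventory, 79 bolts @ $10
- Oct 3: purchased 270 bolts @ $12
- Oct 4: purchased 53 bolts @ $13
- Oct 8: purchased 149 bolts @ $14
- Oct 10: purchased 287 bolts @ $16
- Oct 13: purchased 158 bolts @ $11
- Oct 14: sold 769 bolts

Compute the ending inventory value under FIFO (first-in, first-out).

Oct 14, 769 sold [FIFO — oldest first]: 79 @ $10 + 270 @ $12 + 53 @ $13 + 149 @ $14 + 218 @ $16 = $10,293
Ending inventory: 69 @ $16 + 158 @ $11 = $2,842
Check: goods available $13,135 = COGS $10,293 + ending $2,842

Ending inventory = $2,842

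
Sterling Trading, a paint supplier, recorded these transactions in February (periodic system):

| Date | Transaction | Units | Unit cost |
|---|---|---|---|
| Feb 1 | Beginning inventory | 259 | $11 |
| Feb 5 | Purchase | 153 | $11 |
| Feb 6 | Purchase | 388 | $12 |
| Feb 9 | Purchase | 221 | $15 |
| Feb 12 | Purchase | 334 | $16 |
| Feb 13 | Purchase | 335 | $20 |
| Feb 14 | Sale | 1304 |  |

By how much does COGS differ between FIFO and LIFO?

FIFO COGS: 259 @ $11 + 153 @ $11 + 388 @ $12 + 221 @ $15 + 283 @ $16 = $17,031
LIFO COGS: 335 @ $20 + 334 @ $16 + 221 @ $15 + 388 @ $12 + 26 @ $11 = $20,301
Difference = |$17,031 − $20,301| = $3,270

$3,270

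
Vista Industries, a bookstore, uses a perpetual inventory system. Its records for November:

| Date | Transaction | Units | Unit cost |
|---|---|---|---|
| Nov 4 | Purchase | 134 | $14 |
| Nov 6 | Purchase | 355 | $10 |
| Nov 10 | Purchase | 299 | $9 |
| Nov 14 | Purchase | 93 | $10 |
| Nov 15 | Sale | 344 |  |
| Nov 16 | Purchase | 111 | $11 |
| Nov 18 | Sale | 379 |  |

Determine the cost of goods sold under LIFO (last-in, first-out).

Nov 15, 344 sold [LIFO — newest first]: 93 @ $10 + 251 @ $9 = $3,189
Nov 18, 379 sold [LIFO — newest first]: 111 @ $11 + 48 @ $9 + 220 @ $10 = $3,853
Total COGS = $3,189 + $3,853 = $7,042
Ending inventory: 134 @ $14 + 135 @ $10 = $3,226

COGS = $7,042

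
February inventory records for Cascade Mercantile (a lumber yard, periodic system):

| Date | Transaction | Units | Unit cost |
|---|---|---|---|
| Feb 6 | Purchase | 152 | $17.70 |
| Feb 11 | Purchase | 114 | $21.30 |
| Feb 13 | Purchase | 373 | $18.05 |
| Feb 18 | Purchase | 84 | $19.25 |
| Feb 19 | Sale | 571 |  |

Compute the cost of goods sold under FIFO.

COGS = $10,623.85

Feb 19, 571 sold [FIFO — oldest first]: 152 @ $17.70 + 114 @ $21.30 + 305 @ $18.05 = $10,623.85
Ending inventory: 68 @ $18.05 + 84 @ $19.25 = $2,844.40
Check: goods available $13,468.25 = COGS $10,623.85 + ending $2,844.40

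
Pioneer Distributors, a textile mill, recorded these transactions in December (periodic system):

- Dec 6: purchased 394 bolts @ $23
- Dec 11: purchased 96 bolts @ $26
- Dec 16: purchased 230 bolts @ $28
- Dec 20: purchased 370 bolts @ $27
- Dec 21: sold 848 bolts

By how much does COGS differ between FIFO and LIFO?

FIFO COGS: 394 @ $23 + 96 @ $26 + 230 @ $28 + 128 @ $27 = $21,454
LIFO COGS: 370 @ $27 + 230 @ $28 + 96 @ $26 + 152 @ $23 = $22,422
Difference = |$21,454 − $22,422| = $968

$968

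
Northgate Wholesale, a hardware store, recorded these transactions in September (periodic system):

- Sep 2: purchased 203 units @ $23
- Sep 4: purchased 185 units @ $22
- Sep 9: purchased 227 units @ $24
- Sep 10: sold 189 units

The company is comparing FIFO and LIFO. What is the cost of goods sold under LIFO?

FIFO COGS: 189 @ $23 = $4,347
LIFO COGS: 189 @ $24 = $4,536

COGS = $4,536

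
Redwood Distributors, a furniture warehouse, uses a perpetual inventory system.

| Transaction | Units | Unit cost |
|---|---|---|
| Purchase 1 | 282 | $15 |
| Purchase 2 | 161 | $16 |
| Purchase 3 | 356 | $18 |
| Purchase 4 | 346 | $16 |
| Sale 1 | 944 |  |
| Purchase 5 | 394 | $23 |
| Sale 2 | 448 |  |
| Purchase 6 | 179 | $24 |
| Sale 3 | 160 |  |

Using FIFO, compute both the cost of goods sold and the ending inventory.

COGS = $28,124; ending inventory = $3,984

Sale 1 (944) [FIFO — oldest first]: 282 @ $15 + 161 @ $16 + 356 @ $18 + 145 @ $16 = $15,534
Sale 2 (448) [FIFO — oldest first]: 201 @ $16 + 247 @ $23 = $8,897
Sale 3 (160) [FIFO — oldest first]: 147 @ $23 + 13 @ $24 = $3,693
Total COGS = $15,534 + $8,897 + $3,693 = $28,124
Ending inventory: 166 @ $24 = $3,984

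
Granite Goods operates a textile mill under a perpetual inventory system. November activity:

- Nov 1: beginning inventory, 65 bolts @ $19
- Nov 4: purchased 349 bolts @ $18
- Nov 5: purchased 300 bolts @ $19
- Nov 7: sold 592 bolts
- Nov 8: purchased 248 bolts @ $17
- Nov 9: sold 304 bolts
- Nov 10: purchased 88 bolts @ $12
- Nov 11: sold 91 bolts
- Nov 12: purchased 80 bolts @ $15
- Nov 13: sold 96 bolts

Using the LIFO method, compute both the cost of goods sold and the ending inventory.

COGS = $18,796; ending inventory = $893

Nov 7, 592 sold [LIFO — newest first]: 300 @ $19 + 292 @ $18 = $10,956
Nov 9, 304 sold [LIFO — newest first]: 248 @ $17 + 56 @ $18 = $5,224
Nov 11, 91 sold [LIFO — newest first]: 88 @ $12 + 1 @ $18 + 2 @ $19 = $1,112
Nov 13, 96 sold [LIFO — newest first]: 80 @ $15 + 16 @ $19 = $1,504
Total COGS = $10,956 + $5,224 + $1,112 + $1,504 = $18,796
Ending inventory: 47 @ $19 = $893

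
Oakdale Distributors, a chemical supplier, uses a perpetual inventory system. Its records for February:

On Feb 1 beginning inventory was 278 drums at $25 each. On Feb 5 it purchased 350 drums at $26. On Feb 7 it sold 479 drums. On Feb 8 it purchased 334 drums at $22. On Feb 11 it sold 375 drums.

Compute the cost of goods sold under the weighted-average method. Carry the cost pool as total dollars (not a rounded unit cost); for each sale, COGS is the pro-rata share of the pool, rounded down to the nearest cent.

After Feb 1: 278 on hand, pool $6,950.00 (≈ $25.0000 each)
After Feb 5: 628 on hand, pool $16,050.00 (≈ $25.5573 each)
Feb 7, sell 479: 479/628 × $16,050.00 → $12,241.95
After Feb 8: 483 on hand, pool $11,156.05 (≈ $23.0974 each)
Feb 11, sell 375: 375/483 × $11,156.05 → $8,661.52
Total COGS = $12,241.95 + $8,661.52 = $20,903.47
Ending inventory (cost pool remaining) = $2,494.53
Check: goods available $23,398.00 = COGS $20,903.47 + ending $2,494.53

COGS = $20,903.47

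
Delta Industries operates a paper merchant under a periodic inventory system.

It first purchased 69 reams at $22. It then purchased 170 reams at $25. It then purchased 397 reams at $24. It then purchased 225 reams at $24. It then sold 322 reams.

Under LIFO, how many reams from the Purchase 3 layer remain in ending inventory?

300

Sale 1 (322) [LIFO — newest first]: 225 @ $24 + 97 @ $24 = $7,728
Ending inventory: 69 @ $22 + 170 @ $25 + 300 @ $24 = $12,968
Check: goods available $20,696 = COGS $7,728 + ending $12,968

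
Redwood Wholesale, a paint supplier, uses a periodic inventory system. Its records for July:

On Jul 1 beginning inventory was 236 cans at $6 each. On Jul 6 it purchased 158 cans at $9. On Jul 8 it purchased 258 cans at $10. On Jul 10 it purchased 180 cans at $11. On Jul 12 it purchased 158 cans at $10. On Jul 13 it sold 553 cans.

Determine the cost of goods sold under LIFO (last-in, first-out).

COGS = $5,710

Jul 13, 553 sold [LIFO — newest first]: 158 @ $10 + 180 @ $11 + 215 @ $10 = $5,710
Ending inventory: 236 @ $6 + 158 @ $9 + 43 @ $10 = $3,268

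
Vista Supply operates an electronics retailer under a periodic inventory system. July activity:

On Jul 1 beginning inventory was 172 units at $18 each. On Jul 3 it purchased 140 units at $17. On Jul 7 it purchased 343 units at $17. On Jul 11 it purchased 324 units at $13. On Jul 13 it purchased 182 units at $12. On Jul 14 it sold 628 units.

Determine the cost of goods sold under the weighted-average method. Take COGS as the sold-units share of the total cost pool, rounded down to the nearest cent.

Jul 14, sell 628: 628/1161 × $17,703.00 → $9,575.78
Ending inventory (cost pool remaining) = $8,127.22

COGS = $9,575.78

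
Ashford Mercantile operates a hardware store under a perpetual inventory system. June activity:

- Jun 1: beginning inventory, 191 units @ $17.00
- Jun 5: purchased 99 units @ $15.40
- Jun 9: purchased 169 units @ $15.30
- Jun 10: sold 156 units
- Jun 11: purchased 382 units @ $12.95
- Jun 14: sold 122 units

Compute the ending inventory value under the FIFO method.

Jun 10, 156 sold [FIFO — oldest first]: 156 @ $17.00 = $2,652.00
Jun 14, 122 sold [FIFO — oldest first]: 35 @ $17.00 + 87 @ $15.40 = $1,934.80
Total COGS = $2,652.00 + $1,934.80 = $4,586.80
Ending inventory: 12 @ $15.40 + 169 @ $15.30 + 382 @ $12.95 = $7,717.40

Ending inventory = $7,717.40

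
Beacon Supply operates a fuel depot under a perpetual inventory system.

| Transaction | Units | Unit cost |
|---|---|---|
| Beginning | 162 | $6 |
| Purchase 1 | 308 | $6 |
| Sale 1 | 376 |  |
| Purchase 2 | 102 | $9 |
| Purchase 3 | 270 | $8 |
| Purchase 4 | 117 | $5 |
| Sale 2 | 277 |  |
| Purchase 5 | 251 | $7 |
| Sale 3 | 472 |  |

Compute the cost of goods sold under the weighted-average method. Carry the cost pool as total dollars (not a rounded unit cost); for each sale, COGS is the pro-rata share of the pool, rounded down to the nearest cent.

COGS = $7,633.30

After Beginning: 162 on hand, pool $972.00 (≈ $6.0000 each)
After Purchase 1: 470 on hand, pool $2,820.00 (≈ $6.0000 each)
Sale 1, sell 376: 376/470 × $2,820.00 → $2,256.00
After Purchase 2: 196 on hand, pool $1,482.00 (≈ $7.5612 each)
After Purchase 3: 466 on hand, pool $3,642.00 (≈ $7.8155 each)
After Purchase 4: 583 on hand, pool $4,227.00 (≈ $7.2504 each)
Sale 2, sell 277: 277/583 × $4,227.00 → $2,008.36
After Purchase 5: 557 on hand, pool $3,975.64 (≈ $7.1376 each)
Sale 3, sell 472: 472/557 × $3,975.64 → $3,368.94
Total COGS = $2,256.00 + $2,008.36 + $3,368.94 = $7,633.30
Ending inventory (cost pool remaining) = $606.70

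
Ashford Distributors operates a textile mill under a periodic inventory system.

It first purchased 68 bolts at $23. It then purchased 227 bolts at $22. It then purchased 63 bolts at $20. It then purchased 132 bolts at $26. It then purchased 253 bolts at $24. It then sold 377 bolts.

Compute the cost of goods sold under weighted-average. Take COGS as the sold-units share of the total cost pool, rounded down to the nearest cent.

Sale 1, sell 377: 377/743 × $17,322.00 → $8,789.22
Ending inventory (cost pool remaining) = $8,532.78

COGS = $8,789.22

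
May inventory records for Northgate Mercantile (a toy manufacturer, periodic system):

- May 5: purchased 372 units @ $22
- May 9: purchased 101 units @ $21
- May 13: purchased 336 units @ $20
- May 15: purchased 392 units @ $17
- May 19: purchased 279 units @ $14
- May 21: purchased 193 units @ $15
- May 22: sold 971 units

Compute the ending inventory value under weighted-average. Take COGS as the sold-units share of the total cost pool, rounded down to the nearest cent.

May 22, sell 971: 971/1673 × $30,490.00 → $17,696.22
Ending inventory (cost pool remaining) = $12,793.78

Ending inventory = $12,793.78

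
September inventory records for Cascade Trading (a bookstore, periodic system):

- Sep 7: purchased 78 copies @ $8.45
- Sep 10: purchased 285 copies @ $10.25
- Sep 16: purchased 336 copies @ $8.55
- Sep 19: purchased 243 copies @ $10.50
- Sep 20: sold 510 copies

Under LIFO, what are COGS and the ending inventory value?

Sep 20, 510 sold [LIFO — newest first]: 243 @ $10.50 + 267 @ $8.55 = $4,834.35
Ending inventory: 78 @ $8.45 + 285 @ $10.25 + 69 @ $8.55 = $4,170.30

COGS = $4,834.35; ending inventory = $4,170.30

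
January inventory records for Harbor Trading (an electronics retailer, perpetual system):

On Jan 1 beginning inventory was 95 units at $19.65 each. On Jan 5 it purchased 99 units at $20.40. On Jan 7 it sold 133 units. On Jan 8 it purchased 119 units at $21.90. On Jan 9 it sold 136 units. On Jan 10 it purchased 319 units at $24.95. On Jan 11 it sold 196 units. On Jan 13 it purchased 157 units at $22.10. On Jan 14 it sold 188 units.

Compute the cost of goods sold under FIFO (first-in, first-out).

Jan 7, 133 sold [FIFO — oldest first]: 95 @ $19.65 + 38 @ $20.40 = $2,641.95
Jan 9, 136 sold [FIFO — oldest first]: 61 @ $20.40 + 75 @ $21.90 = $2,886.90
Jan 11, 196 sold [FIFO — oldest first]: 44 @ $21.90 + 152 @ $24.95 = $4,756.00
Jan 14, 188 sold [FIFO — oldest first]: 167 @ $24.95 + 21 @ $22.10 = $4,630.75
Total COGS = $2,641.95 + $2,886.90 + $4,756.00 + $4,630.75 = $14,915.60
Ending inventory: 136 @ $22.10 = $3,005.60
Check: goods available $17,921.20 = COGS $14,915.60 + ending $3,005.60

COGS = $14,915.60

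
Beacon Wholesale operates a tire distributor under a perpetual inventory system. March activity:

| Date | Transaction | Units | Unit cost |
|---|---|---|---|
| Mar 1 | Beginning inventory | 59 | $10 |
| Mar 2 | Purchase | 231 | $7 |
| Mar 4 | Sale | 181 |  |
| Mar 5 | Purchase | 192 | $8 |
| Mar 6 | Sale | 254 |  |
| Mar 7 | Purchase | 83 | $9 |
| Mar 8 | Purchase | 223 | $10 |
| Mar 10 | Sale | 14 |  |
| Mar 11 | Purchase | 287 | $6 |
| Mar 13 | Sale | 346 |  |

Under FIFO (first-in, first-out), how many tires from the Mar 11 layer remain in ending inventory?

280

Mar 4, 181 sold [FIFO — oldest first]: 59 @ $10 + 122 @ $7 = $1,444
Mar 6, 254 sold [FIFO — oldest first]: 109 @ $7 + 145 @ $8 = $1,923
Mar 10, 14 sold [FIFO — oldest first]: 14 @ $8 = $112
Mar 13, 346 sold [FIFO — oldest first]: 33 @ $8 + 83 @ $9 + 223 @ $10 + 7 @ $6 = $3,283
Total COGS = $1,444 + $1,923 + $112 + $3,283 = $6,762
Ending inventory: 280 @ $6 = $1,680
Check: goods available $8,442 = COGS $6,762 + ending $1,680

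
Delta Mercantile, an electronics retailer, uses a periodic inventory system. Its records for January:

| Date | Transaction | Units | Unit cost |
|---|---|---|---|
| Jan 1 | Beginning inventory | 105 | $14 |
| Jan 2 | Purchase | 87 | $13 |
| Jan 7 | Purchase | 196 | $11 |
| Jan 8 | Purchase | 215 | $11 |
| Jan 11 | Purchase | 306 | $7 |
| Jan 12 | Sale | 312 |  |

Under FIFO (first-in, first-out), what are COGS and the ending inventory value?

COGS = $3,921; ending inventory = $5,343

Jan 12, 312 sold [FIFO — oldest first]: 105 @ $14 + 87 @ $13 + 120 @ $11 = $3,921
Ending inventory: 76 @ $11 + 215 @ $11 + 306 @ $7 = $5,343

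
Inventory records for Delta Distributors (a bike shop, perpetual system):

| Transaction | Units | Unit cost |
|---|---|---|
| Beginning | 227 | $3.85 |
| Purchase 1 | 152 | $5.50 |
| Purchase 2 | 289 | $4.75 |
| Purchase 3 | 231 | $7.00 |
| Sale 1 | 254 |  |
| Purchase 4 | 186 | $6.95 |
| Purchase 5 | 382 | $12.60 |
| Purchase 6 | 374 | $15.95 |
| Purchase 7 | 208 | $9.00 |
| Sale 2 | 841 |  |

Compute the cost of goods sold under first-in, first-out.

Sale 1 (254) [FIFO — oldest first]: 227 @ $3.85 + 27 @ $5.50 = $1,022.45
Sale 2 (841) [FIFO — oldest first]: 125 @ $5.50 + 289 @ $4.75 + 231 @ $7.00 + 186 @ $6.95 + 10 @ $12.60 = $5,095.95
Total COGS = $1,022.45 + $5,095.95 = $6,118.40
Ending inventory: 372 @ $12.60 + 374 @ $15.95 + 208 @ $9.00 = $12,524.50
Check: goods available $18,642.90 = COGS $6,118.40 + ending $12,524.50

COGS = $6,118.40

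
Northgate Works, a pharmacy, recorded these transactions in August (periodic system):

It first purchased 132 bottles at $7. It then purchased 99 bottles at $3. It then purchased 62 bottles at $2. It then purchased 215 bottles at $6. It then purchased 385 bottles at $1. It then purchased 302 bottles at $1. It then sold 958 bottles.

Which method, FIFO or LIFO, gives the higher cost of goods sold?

FIFO

FIFO COGS: 132 @ $7 + 99 @ $3 + 62 @ $2 + 215 @ $6 + 385 @ $1 + 65 @ $1 = $3,085
LIFO COGS: 302 @ $1 + 385 @ $1 + 215 @ $6 + 56 @ $2 = $2,089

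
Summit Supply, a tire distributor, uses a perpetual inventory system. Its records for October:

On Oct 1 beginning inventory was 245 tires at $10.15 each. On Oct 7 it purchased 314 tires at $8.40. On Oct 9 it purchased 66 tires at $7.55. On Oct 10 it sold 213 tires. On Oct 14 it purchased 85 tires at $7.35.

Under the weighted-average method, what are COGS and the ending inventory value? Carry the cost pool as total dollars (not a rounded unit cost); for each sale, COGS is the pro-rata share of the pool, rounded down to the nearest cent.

COGS = $1,916.19; ending inventory = $4,331.21

After Oct 1: 245 on hand, pool $2,486.75 (≈ $10.1500 each)
After Oct 7: 559 on hand, pool $5,124.35 (≈ $9.1670 each)
After Oct 9: 625 on hand, pool $5,622.65 (≈ $8.9962 each)
Oct 10, sell 213: 213/625 × $5,622.65 → $1,916.19
After Oct 14: 497 on hand, pool $4,331.21 (≈ $8.7147 each)
Ending inventory (cost pool remaining) = $4,331.21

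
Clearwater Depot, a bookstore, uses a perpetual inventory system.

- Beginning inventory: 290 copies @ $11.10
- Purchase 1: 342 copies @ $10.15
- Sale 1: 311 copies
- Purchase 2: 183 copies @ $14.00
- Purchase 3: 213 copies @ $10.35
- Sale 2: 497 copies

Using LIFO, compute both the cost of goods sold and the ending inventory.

COGS = $9,014.85; ending inventory = $2,442.00

Sale 1 (311) [LIFO — newest first]: 311 @ $10.15 = $3,156.65
Sale 2 (497) [LIFO — newest first]: 213 @ $10.35 + 183 @ $14.00 + 31 @ $10.15 + 70 @ $11.10 = $5,858.20
Total COGS = $3,156.65 + $5,858.20 = $9,014.85
Ending inventory: 220 @ $11.10 = $2,442.00
Check: goods available $11,456.85 = COGS $9,014.85 + ending $2,442.00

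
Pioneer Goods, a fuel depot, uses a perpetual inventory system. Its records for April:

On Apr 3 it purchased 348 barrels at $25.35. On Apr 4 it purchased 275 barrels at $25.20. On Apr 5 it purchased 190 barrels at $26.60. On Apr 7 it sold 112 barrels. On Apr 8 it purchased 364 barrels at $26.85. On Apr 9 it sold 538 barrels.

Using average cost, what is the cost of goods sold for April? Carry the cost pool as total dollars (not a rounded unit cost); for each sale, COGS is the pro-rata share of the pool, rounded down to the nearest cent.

COGS = $16,865.83

After Apr 3: 348 on hand, pool $8,821.80 (≈ $25.3500 each)
After Apr 4: 623 on hand, pool $15,751.80 (≈ $25.2838 each)
After Apr 5: 813 on hand, pool $20,805.80 (≈ $25.5914 each)
Apr 7, sell 112: 112/813 × $20,805.80 → $2,866.23
After Apr 8: 1065 on hand, pool $27,712.97 (≈ $26.0216 each)
Apr 9, sell 538: 538/1065 × $27,712.97 → $13,999.60
Total COGS = $2,866.23 + $13,999.60 = $16,865.83
Ending inventory (cost pool remaining) = $13,713.37
Check: goods available $30,579.20 = COGS $16,865.83 + ending $13,713.37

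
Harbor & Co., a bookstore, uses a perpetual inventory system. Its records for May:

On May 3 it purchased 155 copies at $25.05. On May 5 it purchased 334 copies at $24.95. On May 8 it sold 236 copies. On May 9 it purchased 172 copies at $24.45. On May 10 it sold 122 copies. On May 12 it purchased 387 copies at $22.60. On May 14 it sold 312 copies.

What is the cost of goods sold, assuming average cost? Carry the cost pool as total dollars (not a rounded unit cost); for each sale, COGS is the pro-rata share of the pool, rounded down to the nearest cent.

COGS = $16,265.22

After May 3: 155 on hand, pool $3,882.75 (≈ $25.0500 each)
After May 5: 489 on hand, pool $12,216.05 (≈ $24.9817 each)
May 8, sell 236: 236/489 × $12,216.05 → $5,895.68
After May 9: 425 on hand, pool $10,525.77 (≈ $24.7665 each)
May 10, sell 122: 122/425 × $10,525.77 → $3,021.51
After May 12: 690 on hand, pool $16,250.46 (≈ $23.5514 each)
May 14, sell 312: 312/690 × $16,250.46 → $7,348.03
Total COGS = $5,895.68 + $3,021.51 + $7,348.03 = $16,265.22
Ending inventory (cost pool remaining) = $8,902.43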